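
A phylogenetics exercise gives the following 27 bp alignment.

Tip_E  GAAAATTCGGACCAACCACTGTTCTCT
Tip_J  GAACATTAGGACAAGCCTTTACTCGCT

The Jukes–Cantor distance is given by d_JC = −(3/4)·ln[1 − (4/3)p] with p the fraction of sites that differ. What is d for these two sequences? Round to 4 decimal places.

Differing sites — 4:A/C; 8:C/A; 13:C/A; 15:A/G; 18:A/T; 19:C/T; 21:G/A; 22:T/C; 25:T/G.
p = 9/27 = 0.333333.
d = −0.75 · ln(1 − (4/3)·0.333333) = −0.75 · ln(0.555556) = −0.75 · (-0.587786) = 0.4408.

0.4408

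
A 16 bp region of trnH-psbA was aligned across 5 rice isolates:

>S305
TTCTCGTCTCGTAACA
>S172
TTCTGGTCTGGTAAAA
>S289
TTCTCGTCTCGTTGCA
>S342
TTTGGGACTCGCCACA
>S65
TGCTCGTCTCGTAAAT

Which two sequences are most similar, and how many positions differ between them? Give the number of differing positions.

2

Pairwise Hamming distances:
  S305 vs S172: 3
  S305 vs S289: 2
  S305 vs S342: 6
  S305 vs S65: 3
  S172 vs S289: 5
  S172 vs S342: 7
  S172 vs S65: 4
  S289 vs S342: 7
  S289 vs S65: 5
  S342 vs S65: 9
The smallest is 2, between S305 and S289.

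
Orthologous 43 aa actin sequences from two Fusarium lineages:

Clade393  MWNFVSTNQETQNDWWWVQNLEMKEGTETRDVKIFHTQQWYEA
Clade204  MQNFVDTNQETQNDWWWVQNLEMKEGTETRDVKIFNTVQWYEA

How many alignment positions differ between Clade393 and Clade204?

4

The sequences differ at positions 2 (W/Q), 6 (S/D), 36 (H/N), 38 (Q/V).
That gives 4 mismatches out of 43 aligned sites, so the Hamming distance is 4.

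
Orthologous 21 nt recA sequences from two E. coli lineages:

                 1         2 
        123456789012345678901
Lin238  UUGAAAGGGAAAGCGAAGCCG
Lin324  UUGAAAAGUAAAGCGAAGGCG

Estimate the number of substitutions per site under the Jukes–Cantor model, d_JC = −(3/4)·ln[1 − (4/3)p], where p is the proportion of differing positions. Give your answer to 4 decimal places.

Differing sites — 7:G/A; 9:G/U; 19:C/G.
p = 3/21 = 0.142857.
d = −0.75 · ln(1 − (4/3)·0.142857) = −0.75 · ln(0.809524) = −0.75 · (-0.211309) = 0.1585.

0.1585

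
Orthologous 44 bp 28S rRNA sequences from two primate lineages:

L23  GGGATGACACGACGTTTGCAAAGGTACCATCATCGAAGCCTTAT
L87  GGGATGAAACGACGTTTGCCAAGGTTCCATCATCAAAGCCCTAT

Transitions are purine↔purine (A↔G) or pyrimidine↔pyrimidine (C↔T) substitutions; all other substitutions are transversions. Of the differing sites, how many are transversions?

3

Differing sites — 8:C/A (Tv); 20:A/C (Tv); 26:A/T (Tv); 35:G/A (Ti); 41:T/C (Ti).
Of the 5 differences, 2 transitions and 3 transversions, so the answer is 3.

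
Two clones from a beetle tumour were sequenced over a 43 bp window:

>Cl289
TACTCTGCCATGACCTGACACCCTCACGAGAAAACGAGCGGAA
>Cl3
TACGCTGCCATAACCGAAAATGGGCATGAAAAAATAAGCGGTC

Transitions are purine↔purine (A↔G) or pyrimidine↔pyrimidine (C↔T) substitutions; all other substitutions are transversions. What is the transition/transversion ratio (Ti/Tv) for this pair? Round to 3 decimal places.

0.875

Differing sites — 4:T/G (Tv); 12:G/A (Ti); 16:T/G (Tv); 17:G/A (Ti); 19:C/A (Tv); 21:C/T (Ti); 22:C/G (Tv); 23:C/G (Tv); 24:T/G (Tv); 27:C/T (Ti); 30:G/A (Ti); 35:C/T (Ti); 36:G/A (Ti); 42:A/T (Tv); 43:A/C (Tv).
Of the 15 differences, 7 transitions and 8 transversions, so Ti/Tv = 7/8 = 0.875.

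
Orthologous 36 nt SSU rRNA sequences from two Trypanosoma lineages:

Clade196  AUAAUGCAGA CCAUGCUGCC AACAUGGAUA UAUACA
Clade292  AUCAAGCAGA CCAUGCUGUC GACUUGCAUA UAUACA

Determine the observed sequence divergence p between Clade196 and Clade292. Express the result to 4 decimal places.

Differing sites — 3:A/C; 5:U/A; 19:C/U; 21:A/G; 24:A/U; 27:G/C.
There are 6 differences over 36 sites, so p = 6/36 = 0.1667.

0.1667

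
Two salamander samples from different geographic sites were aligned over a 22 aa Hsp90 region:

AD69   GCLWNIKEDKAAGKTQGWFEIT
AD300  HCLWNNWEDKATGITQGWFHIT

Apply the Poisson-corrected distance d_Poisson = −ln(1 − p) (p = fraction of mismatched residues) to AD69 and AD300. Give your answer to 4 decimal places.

Differing sites — 1:G/H; 6:I/N; 7:K/W; 12:A/T; 14:K/I; 20:E/H.
p = 6/22 = 0.272727.
d = −ln(1 − 0.272727) = −ln(0.727273) = 0.3185.

0.3185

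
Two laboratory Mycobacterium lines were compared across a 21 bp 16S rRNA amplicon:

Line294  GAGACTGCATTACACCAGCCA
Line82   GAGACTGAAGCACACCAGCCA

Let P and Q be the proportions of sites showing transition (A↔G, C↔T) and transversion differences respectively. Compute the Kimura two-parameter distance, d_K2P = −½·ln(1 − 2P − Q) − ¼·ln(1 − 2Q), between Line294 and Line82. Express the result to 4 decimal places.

0.1585

The sequences differ at positions 8 (C/A, transversion), 10 (T/G, transversion), 11 (T/C, transition).
Of the 3 differences, 1 transition and 2 transversions over 21 sites: P = 1/21 = 0.047619, Q = 2/21 = 0.095238.
d = −0.5·ln(0.809524) − 0.25·ln(0.809524) = −0.5·(-0.211309) − 0.25·(-0.211309) = 0.1585.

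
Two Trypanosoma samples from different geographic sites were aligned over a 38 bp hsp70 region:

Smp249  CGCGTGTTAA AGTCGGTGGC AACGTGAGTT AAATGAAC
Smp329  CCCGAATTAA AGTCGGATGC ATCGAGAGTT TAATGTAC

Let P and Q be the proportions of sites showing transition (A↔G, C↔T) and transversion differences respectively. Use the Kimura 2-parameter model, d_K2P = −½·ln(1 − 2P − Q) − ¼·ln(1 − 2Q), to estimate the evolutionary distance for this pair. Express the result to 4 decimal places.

0.2893

Differing sites — 2:G/C (Tv); 5:T/A (Tv); 6:G/A (Ti); 17:T/A (Tv); 18:G/T (Tv); 22:A/T (Tv); 25:T/A (Tv); 31:A/T (Tv); 36:A/T (Tv).
Of the 9 differences, 1 transition and 8 transversions over 38 sites: P = 1/38 = 0.026316, Q = 8/38 = 0.210526.
d = −0.5·ln(0.736842) − 0.25·ln(0.578948) = −0.5·(-0.305382) − 0.25·(-0.546543) = 0.2893.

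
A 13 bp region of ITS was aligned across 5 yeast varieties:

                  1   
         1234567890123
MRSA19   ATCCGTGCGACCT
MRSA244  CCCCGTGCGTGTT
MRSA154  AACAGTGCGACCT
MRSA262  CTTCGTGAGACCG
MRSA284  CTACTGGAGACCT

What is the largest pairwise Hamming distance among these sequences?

Pairwise Hamming distances:
  MRSA19 vs MRSA244: 5
  MRSA19 vs MRSA154: 2
  MRSA19 vs MRSA262: 4
  MRSA19 vs MRSA284: 5
  MRSA244 vs MRSA154: 6
  MRSA244 vs MRSA262: 7
  MRSA244 vs MRSA284: 8
  MRSA154 vs MRSA262: 6
  MRSA154 vs MRSA284: 7
  MRSA262 vs MRSA284: 4
The largest is 8, between MRSA244 and MRSA284.

8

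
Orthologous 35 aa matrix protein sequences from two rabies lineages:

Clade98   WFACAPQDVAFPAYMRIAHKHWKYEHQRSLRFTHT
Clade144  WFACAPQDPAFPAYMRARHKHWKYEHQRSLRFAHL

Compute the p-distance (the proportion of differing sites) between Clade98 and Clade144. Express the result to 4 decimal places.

0.1429

Differing sites — 9:V/P; 17:I/A; 18:A/R; 33:T/A; 35:T/L.
There are 5 differences over 35 sites, so p = 5/35 = 0.1429.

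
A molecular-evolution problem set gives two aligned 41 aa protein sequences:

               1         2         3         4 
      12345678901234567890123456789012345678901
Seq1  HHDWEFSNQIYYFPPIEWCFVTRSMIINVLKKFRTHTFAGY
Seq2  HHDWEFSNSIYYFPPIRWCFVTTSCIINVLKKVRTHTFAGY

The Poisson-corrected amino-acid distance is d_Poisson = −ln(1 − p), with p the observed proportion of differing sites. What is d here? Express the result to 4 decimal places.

Differing sites — 9:Q/S; 17:E/R; 23:R/T; 25:M/C; 33:F/V.
p = 5/41 = 0.121951.
d = −ln(1 − 0.121951) = −ln(0.878049) = 0.1301.

0.1301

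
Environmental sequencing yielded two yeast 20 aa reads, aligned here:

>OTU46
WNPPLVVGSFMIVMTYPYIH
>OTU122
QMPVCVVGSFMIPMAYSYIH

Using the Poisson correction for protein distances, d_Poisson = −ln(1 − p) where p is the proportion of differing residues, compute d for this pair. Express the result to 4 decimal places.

The sequences differ at positions 1 (W/Q), 2 (N/M), 4 (P/V), 5 (L/C), 13 (V/P), 15 (T/A), 17 (P/S).
p = 7/20 = 0.350000.
d = −ln(1 − 0.350000) = −ln(0.650000) = 0.4308.

0.4308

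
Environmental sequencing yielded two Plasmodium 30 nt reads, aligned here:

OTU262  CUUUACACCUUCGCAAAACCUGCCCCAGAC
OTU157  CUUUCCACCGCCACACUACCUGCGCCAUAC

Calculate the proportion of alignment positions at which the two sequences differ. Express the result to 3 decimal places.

Differing sites — 5:A/C; 10:U/G; 11:U/C; 13:G/A; 16:A/C; 17:A/U; 24:C/G; 28:G/U.
There are 8 differences over 30 sites, so p = 8/30 = 0.267.

0.267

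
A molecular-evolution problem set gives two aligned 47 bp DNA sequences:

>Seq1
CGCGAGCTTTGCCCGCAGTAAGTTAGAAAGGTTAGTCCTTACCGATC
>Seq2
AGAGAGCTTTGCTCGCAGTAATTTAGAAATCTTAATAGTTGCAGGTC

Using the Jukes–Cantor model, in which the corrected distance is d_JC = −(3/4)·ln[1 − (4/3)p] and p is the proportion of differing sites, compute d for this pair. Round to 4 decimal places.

0.3121

The sequences differ at positions 1 (C/A), 3 (C/A), 13 (C/T), 22 (G/T), 30 (G/T), 31 (G/C), 35 (G/A), 37 (C/A), 38 (C/G), 41 (A/G), 43 (C/A), 45 (A/G).
p = 12/47 = 0.255319.
d = −0.75 · ln(1 − (4/3)·0.255319) = −0.75 · ln(0.659575) = −0.75 · (-0.416160) = 0.3121.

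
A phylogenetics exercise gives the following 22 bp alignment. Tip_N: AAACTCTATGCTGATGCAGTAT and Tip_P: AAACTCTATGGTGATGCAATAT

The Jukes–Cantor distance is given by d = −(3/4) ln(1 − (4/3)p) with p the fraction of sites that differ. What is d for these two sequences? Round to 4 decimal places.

0.0969

Differing sites — 11:C/G; 19:G/A.
p = 2/22 = 0.090909.
d = −0.75 · ln(1 − (4/3)·0.090909) = −0.75 · ln(0.878788) = −0.75 · (-0.129212) = 0.0969.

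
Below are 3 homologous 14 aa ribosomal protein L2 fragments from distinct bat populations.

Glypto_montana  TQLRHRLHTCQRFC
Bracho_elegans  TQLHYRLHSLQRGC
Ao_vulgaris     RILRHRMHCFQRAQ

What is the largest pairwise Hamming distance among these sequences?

9

Pairwise Hamming distances:
  Glypto_montana vs Bracho_elegans: 5
  Glypto_montana vs Ao_vulgaris: 7
  Bracho_elegans vs Ao_vulgaris: 9
The largest is 9, between Bracho_elegans and Ao_vulgaris.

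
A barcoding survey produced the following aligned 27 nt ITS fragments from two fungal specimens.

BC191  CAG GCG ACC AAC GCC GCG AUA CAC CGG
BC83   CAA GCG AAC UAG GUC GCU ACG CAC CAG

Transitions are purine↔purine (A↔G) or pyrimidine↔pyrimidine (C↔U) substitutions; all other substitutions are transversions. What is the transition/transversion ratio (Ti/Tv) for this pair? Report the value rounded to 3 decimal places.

1.250

The sequences differ at positions 3 (G/A, transition), 8 (C/A, transversion), 10 (A/U, transversion), 12 (C/G, transversion), 14 (C/U, transition), 18 (G/U, transversion), 20 (U/C, transition), 21 (A/G, transition), 26 (G/A, transition).
Of the 9 differences, 5 transitions and 4 transversions, so Ti/Tv = 5/4 = 1.250.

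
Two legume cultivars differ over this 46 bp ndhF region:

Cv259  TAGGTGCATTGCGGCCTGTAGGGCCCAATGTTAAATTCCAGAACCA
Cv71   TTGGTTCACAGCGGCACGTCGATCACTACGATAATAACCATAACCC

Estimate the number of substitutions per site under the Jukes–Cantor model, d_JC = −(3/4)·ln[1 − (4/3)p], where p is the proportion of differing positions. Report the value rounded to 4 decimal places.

0.5532

Differing sites — 2:A/T; 6:G/T; 9:T/C; 10:T/A; 16:C/A; 17:T/C; 20:A/C; 22:G/A; 23:G/T; 25:C/A; 27:A/T; 29:T/C; 31:T/A; 35:A/T; 36:T/A; 37:T/A; 41:G/T; 46:A/C.
p = 18/46 = 0.391304.
d = −0.75 · ln(1 − (4/3)·0.391304) = −0.75 · ln(0.478261) = −0.75 · (-0.737599) = 0.5532.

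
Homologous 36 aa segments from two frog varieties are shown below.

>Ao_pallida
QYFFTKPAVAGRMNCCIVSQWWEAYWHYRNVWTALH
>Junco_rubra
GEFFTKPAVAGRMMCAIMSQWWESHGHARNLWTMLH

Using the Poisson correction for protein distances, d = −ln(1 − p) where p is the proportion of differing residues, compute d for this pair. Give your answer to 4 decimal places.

Mismatches occur at site 1 (Q→G), site 2 (Y→E), site 14 (N→M), site 16 (C→A), site 18 (V→M), site 24 (A→S), site 25 (Y→H), site 26 (W→G), site 28 (Y→A), site 31 (V→L), site 34 (A→M).
p = 11/36 = 0.305556.
d = −ln(1 − 0.305556) = −ln(0.694444) = 0.3646.

0.3646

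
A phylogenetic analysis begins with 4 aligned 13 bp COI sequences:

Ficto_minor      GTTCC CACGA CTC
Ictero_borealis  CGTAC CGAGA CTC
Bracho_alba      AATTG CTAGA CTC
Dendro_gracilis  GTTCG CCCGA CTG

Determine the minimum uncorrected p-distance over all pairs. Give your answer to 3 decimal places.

0.231

Pairwise Hamming distances:
  Ficto_minor vs Ictero_borealis: 5
  Ficto_minor vs Bracho_alba: 6
  Ficto_minor vs Dendro_gracilis: 3
  Ictero_borealis vs Bracho_alba: 5
  Ictero_borealis vs Dendro_gracilis: 7
  Bracho_alba vs Dendro_gracilis: 6
The smallest is 3 mismatches, between Ficto_minor and Dendro_gracilis; p = 3/13 = 0.231.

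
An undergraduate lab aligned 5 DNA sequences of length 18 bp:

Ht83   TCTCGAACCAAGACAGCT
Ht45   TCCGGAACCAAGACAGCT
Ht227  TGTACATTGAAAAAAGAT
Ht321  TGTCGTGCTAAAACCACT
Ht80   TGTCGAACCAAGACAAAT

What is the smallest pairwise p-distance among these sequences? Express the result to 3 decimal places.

Pairwise Hamming distances:
  Ht83 vs Ht45: 2
  Ht83 vs Ht227: 9
  Ht83 vs Ht321: 7
  Ht83 vs Ht80: 3
  Ht45 vs Ht227: 10
  Ht45 vs Ht321: 9
  Ht45 vs Ht80: 5
  Ht227 vs Ht321: 10
  Ht227 vs Ht80: 8
  Ht321 vs Ht80: 6
The smallest is 2 mismatches, between Ht83 and Ht45; p = 2/18 = 0.111.

0.111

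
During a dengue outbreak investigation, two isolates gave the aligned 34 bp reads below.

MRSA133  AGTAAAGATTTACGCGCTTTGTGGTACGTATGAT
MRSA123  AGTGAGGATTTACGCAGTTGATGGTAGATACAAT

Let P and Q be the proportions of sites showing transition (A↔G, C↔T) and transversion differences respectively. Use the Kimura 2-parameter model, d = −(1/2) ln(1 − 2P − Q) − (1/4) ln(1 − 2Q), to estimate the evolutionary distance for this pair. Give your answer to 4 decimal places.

0.3951

Differing sites — 4:A/G (Ti); 6:A/G (Ti); 16:G/A (Ti); 17:C/G (Tv); 20:T/G (Tv); 21:G/A (Ti); 27:C/G (Tv); 28:G/A (Ti); 31:T/C (Ti); 32:G/A (Ti).
Of the 10 differences, 7 transitions and 3 transversions over 34 sites: P = 7/34 = 0.205882, Q = 3/34 = 0.088235.
d = −0.5·ln(0.500001) − 0.25·ln(0.823530) = −0.5·(-0.693145) − 0.25·(-0.194155) = 0.3951.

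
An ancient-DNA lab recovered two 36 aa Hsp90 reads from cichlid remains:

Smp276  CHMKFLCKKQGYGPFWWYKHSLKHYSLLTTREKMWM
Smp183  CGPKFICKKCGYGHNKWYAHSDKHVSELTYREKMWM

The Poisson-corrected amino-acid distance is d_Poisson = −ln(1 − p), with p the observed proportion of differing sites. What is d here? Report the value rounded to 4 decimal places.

The sequences differ at positions 2 (H/G), 3 (M/P), 6 (L/I), 10 (Q/C), 14 (P/H), 15 (F/N), 16 (W/K), 19 (K/A), 22 (L/D), 25 (Y/V), 27 (L/E), 30 (T/Y).
p = 12/36 = 0.333333.
d = −ln(1 − 0.333333) = −ln(0.666667) = 0.4055.

0.4055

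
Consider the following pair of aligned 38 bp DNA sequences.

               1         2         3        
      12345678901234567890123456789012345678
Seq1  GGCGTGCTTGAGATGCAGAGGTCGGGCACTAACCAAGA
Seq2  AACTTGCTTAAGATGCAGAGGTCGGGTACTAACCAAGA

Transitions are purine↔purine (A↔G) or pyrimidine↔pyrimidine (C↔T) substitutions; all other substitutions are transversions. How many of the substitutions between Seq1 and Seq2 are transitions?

The sequences differ at positions 1 (G/A, transition), 2 (G/A, transition), 4 (G/T, transversion), 10 (G/A, transition), 27 (C/T, transition).
Of the 5 differences, 4 transitions and 1 transversion, so the answer is 4.

4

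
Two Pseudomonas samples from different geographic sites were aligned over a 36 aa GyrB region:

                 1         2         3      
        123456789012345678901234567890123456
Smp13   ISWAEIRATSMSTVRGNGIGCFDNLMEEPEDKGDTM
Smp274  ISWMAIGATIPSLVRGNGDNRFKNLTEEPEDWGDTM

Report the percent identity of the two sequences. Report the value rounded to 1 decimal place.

The sequences differ at positions 4 (A/M), 5 (E/A), 7 (R/G), 10 (S/I), 11 (M/P), 13 (T/L), 19 (I/D), 20 (G/N), 21 (C/R), 23 (D/K), 26 (M/T), 32 (K/W).
24 of the 36 sites match, so the percent identity is 24/36 × 100 = 66.7%.

66.7%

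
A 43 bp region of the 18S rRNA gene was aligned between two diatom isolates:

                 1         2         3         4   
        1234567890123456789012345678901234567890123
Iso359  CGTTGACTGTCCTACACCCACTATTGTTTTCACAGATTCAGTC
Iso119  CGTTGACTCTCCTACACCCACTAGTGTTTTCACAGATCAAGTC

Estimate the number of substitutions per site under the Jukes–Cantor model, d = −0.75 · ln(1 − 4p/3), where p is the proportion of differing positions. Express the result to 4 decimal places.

0.0993

Mismatches occur at site 9 (G/C), site 24 (T/G), site 38 (T/C), site 39 (C/A).
p = 4/43 = 0.093023.
d = −0.75 · ln(1 − (4/3)·0.093023) = −0.75 · ln(0.875969) = −0.75 · (-0.132425) = 0.0993.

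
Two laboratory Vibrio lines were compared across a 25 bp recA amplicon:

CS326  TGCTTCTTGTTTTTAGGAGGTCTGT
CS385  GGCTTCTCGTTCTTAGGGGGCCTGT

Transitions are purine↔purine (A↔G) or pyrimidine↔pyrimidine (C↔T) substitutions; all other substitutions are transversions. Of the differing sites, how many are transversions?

Differing sites — 1:T/G (Tv); 8:T/C (Ti); 12:T/C (Ti); 18:A/G (Ti); 21:T/C (Ti).
Of the 5 differences, 4 transitions and 1 transversion, so the answer is 1.

1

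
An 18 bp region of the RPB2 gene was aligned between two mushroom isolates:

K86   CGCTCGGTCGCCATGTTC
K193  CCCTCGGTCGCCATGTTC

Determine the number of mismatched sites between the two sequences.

A single mismatch occurs at site 2 (G↔C).
That gives 1 mismatch out of 18 aligned sites, so the Hamming distance is 1.

1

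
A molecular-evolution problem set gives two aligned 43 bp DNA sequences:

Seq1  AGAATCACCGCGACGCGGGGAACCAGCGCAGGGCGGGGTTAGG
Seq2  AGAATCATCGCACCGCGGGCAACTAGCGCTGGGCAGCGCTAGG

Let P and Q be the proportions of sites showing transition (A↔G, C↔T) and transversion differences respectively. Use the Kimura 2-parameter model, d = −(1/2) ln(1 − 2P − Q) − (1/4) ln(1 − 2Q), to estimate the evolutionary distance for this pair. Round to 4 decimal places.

0.2484

Mismatches occur at site 8 (C→T, transition), site 12 (G→A, transition), site 13 (A→C, transversion), site 20 (G→C, transversion), site 24 (C→T, transition), site 30 (A→T, transversion), site 35 (G→A, transition), site 37 (G→C, transversion), site 39 (T→C, transition).
Of the 9 differences, 5 transitions and 4 transversions over 43 sites: P = 5/43 = 0.116279, Q = 4/43 = 0.093023.
d = −0.5·ln(0.674419) − 0.25·ln(0.813954) = −0.5·(-0.393904) − 0.25·(-0.205851) = 0.2484.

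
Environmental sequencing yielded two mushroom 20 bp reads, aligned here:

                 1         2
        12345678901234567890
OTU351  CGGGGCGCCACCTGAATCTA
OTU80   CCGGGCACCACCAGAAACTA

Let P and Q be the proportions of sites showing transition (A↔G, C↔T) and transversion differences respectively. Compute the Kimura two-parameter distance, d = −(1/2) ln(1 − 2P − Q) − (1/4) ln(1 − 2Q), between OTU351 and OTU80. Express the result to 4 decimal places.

Mismatches occur at site 2 (G/C, transversion), site 7 (G/A, transition), site 13 (T/A, transversion), site 17 (T/A, transversion).
Of the 4 differences, 1 transition and 3 transversions over 20 sites: P = 1/20 = 0.050000, Q = 3/20 = 0.150000.
d = −0.5·ln(0.750000) − 0.25·ln(0.700000) = −0.5·(-0.287682) − 0.25·(-0.356675) = 0.2330.

0.2330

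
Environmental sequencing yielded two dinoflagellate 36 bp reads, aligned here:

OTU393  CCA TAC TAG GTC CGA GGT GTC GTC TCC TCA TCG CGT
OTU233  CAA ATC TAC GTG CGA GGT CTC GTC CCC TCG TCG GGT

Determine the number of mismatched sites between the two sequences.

9

Mismatches occur at site 2 (C/A), site 4 (T/A), site 5 (A/T), site 9 (G/C), site 12 (C/G), site 19 (G/C), site 25 (T/C), site 30 (A/G), site 34 (C/G).
That gives 9 mismatches out of 36 aligned sites, so the Hamming distance is 9.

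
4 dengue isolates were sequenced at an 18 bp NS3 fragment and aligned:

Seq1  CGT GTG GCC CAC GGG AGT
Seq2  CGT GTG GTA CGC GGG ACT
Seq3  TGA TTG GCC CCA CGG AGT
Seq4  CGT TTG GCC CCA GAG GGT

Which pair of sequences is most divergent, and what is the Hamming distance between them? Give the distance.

9

Pairwise Hamming distances:
  Seq1 vs Seq2: 4
  Seq1 vs Seq3: 6
  Seq1 vs Seq4: 5
  Seq2 vs Seq3: 9
  Seq2 vs Seq4: 8
  Seq3 vs Seq4: 5
The largest is 9, between Seq2 and Seq3.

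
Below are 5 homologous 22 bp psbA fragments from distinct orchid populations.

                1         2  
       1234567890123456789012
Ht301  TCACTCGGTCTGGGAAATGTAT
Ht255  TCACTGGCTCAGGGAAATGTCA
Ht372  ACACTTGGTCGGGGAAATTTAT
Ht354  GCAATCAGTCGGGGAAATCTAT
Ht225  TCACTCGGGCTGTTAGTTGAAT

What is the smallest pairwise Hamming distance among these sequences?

4

Pairwise Hamming distances:
  Ht301 vs Ht255: 5
  Ht301 vs Ht372: 4
  Ht301 vs Ht354: 5
  Ht301 vs Ht225: 6
  Ht255 vs Ht372: 7
  Ht255 vs Ht354: 9
  Ht255 vs Ht225: 11
  Ht372 vs Ht354: 5
  Ht372 vs Ht225: 10
  Ht354 vs Ht225: 11
The smallest is 4, between Ht301 and Ht372.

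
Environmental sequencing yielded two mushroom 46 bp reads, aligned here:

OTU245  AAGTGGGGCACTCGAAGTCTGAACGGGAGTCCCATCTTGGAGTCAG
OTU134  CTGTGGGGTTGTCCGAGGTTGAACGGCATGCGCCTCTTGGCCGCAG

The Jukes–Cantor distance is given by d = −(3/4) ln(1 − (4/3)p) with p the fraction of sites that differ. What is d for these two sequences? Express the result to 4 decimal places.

0.5091

The sequences differ at positions 1 (A/C), 2 (A/T), 9 (C/T), 10 (A/T), 11 (C/G), 14 (G/C), 15 (A/G), 18 (T/G), 19 (C/T), 27 (G/C), 29 (G/T), 30 (T/G), 32 (C/G), 34 (A/C), 41 (A/C), 42 (G/C), 43 (T/G).
p = 17/46 = 0.369565.
d = −0.75 · ln(1 − (4/3)·0.369565) = −0.75 · ln(0.507247) = −0.75 · (-0.678757) = 0.5091.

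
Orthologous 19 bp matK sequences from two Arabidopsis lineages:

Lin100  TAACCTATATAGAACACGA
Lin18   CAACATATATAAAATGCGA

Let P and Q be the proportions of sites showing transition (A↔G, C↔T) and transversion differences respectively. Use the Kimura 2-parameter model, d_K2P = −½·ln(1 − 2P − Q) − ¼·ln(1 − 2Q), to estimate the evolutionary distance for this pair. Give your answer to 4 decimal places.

0.3487

Differing sites — 1:T/C (Ti); 5:C/A (Tv); 12:G/A (Ti); 15:C/T (Ti); 16:A/G (Ti).
Of the 5 differences, 4 transitions and 1 transversion over 19 sites: P = 4/19 = 0.210526, Q = 1/19 = 0.052632.
d = −0.5·ln(0.526316) − 0.25·ln(0.894736) = −0.5·(-0.641853) − 0.25·(-0.111227) = 0.3487.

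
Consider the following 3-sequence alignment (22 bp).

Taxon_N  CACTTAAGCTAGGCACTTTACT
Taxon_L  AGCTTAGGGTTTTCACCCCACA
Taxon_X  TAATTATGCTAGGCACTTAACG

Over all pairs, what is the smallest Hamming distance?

Pairwise Hamming distances:
  Taxon_N vs Taxon_L: 11
  Taxon_N vs Taxon_X: 5
  Taxon_L vs Taxon_X: 12
The smallest is 5, between Taxon_N and Taxon_X.

5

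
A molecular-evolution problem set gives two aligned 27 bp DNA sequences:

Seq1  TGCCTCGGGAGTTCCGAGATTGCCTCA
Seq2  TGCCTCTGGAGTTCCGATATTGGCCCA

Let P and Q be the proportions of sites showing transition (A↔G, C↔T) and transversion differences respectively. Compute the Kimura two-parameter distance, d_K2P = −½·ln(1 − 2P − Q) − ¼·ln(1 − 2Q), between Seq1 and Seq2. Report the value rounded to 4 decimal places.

0.1652

The sequences differ at positions 7 (G/T, transversion), 18 (G/T, transversion), 23 (C/G, transversion), 25 (T/C, transition).
Of the 4 differences, 1 transition and 3 transversions over 27 sites: P = 1/27 = 0.037037, Q = 3/27 = 0.111111.
d = −0.5·ln(0.814815) − 0.25·ln(0.777778) = −0.5·(-0.204794) − 0.25·(-0.251314) = 0.1652.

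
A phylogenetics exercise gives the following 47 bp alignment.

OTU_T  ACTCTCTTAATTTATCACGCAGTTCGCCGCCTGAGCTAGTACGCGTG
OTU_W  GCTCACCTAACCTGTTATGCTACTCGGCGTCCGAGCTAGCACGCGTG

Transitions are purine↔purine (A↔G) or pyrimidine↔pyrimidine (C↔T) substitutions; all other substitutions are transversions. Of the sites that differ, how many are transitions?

12

Mismatches occur at site 1 (A↔G, transition), site 5 (T↔A, transversion), site 7 (T↔C, transition), site 11 (T↔C, transition), site 12 (T↔C, transition), site 14 (A↔G, transition), site 16 (C↔T, transition), site 18 (C↔T, transition), site 21 (A↔T, transversion), site 22 (G↔A, transition), site 23 (T↔C, transition), site 27 (C↔G, transversion), site 30 (C↔T, transition), site 32 (T↔C, transition), site 40 (T↔C, transition).
Of the 15 differences, 12 transitions and 3 transversions, so the answer is 12.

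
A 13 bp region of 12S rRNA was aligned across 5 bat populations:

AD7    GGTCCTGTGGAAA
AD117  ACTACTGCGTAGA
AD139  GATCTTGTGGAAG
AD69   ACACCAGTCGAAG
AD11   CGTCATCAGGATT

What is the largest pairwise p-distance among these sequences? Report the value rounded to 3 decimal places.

0.769

Pairwise Hamming distances:
  AD7 vs AD117: 6
  AD7 vs AD139: 3
  AD7 vs AD69: 6
  AD7 vs AD11: 6
  AD117 vs AD139: 8
  AD117 vs AD69: 8
  AD117 vs AD11: 9
  AD139 vs AD69: 6
  AD139 vs AD11: 7
  AD69 vs AD11: 10
The largest is 10 mismatches, between AD69 and AD11; p = 10/13 = 0.769.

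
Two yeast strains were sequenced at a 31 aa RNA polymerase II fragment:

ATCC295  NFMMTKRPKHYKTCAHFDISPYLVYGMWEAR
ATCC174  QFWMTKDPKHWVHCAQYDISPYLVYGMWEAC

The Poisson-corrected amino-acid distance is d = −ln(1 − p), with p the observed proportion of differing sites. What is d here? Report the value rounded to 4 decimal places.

0.3429

Mismatches occur at site 1 (N/Q), site 3 (M/W), site 7 (R/D), site 11 (Y/W), site 12 (K/V), site 13 (T/H), site 16 (H/Q), site 17 (F/Y), site 31 (R/C).
p = 9/31 = 0.290323.
d = −ln(1 − 0.290323) = −ln(0.709677) = 0.3429.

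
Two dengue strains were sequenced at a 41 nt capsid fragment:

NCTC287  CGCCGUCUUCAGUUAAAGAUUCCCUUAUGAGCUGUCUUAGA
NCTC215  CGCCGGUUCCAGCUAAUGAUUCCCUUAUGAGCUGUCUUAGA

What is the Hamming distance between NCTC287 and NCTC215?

5

Differing sites — 6:U/G; 7:C/U; 9:U/C; 13:U/C; 17:A/U.
That gives 5 mismatches out of 41 aligned sites, so the Hamming distance is 5.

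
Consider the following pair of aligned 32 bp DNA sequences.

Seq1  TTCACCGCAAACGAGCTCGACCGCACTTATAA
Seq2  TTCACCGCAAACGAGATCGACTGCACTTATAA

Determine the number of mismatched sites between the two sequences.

2

Mismatches occur at site 16 (C↔A), site 22 (C↔T).
That gives 2 mismatches out of 32 aligned sites, so the Hamming distance is 2.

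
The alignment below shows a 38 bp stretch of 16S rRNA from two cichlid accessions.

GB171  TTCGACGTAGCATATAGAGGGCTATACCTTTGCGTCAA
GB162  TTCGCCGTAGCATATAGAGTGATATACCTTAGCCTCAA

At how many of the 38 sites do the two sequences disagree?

5

The sequences differ at positions 5 (A/C), 20 (G/T), 22 (C/A), 31 (T/A), 34 (G/C).
That gives 5 mismatches out of 38 aligned sites, so the Hamming distance is 5.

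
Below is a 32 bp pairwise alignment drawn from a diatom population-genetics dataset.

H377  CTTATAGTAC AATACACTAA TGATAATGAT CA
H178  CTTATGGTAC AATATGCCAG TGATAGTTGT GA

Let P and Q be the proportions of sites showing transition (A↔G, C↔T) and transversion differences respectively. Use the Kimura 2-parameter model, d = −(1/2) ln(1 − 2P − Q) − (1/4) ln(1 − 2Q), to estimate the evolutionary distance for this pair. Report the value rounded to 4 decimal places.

Differing sites — 6:A/G (Ti); 15:C/T (Ti); 16:A/G (Ti); 18:T/C (Ti); 20:A/G (Ti); 26:A/G (Ti); 28:G/T (Tv); 29:A/G (Ti); 31:C/G (Tv).
Of the 9 differences, 7 transitions and 2 transversions over 32 sites: P = 7/32 = 0.218750, Q = 2/32 = 0.062500.
d = −0.5·ln(0.500000) − 0.25·ln(0.875000) = −0.5·(-0.693147) − 0.25·(-0.133531) = 0.3800.

0.3800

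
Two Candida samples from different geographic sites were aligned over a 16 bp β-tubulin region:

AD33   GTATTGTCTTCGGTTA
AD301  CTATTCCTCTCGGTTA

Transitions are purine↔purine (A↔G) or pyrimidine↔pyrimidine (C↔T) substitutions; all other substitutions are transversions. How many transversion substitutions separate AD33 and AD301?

2

Differing sites — 1:G/C (Tv); 6:G/C (Tv); 7:T/C (Ti); 8:C/T (Ti); 9:T/C (Ti).
Of the 5 differences, 3 transitions and 2 transversions, so the answer is 2.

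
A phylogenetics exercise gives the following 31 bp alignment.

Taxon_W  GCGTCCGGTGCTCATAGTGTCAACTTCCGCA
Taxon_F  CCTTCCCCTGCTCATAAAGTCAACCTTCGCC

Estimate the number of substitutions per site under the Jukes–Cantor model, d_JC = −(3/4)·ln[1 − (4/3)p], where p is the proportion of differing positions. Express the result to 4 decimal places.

Differing sites — 1:G/C; 3:G/T; 7:G/C; 8:G/C; 17:G/A; 18:T/A; 25:T/C; 27:C/T; 31:A/C.
p = 9/31 = 0.290323.
d = −0.75 · ln(1 − (4/3)·0.290323) = −0.75 · ln(0.612903) = −0.75 · (-0.489549) = 0.3672.

0.3672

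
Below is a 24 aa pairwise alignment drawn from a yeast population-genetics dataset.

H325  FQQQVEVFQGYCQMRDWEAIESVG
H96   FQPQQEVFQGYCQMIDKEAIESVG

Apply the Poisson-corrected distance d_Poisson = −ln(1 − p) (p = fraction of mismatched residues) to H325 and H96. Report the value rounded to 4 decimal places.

The sequences differ at positions 3 (Q/P), 5 (V/Q), 15 (R/I), 17 (W/K).
p = 4/24 = 0.166667.
d = −ln(1 − 0.166667) = −ln(0.833333) = 0.1823.

0.1823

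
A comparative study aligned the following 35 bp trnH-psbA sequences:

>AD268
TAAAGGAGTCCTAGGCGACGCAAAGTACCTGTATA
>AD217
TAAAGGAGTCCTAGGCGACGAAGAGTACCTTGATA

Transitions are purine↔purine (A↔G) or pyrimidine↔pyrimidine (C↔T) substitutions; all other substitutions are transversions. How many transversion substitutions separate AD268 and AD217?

3

Differing sites — 21:C/A (Tv); 23:A/G (Ti); 31:G/T (Tv); 32:T/G (Tv).
Of the 4 differences, 1 transition and 3 transversions, so the answer is 3.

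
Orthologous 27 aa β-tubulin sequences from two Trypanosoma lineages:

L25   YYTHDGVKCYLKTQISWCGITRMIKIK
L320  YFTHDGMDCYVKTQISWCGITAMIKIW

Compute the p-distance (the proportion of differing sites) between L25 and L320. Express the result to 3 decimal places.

0.222

The sequences differ at positions 2 (Y/F), 7 (V/M), 8 (K/D), 11 (L/V), 22 (R/A), 27 (K/W).
There are 6 differences over 27 sites, so p = 6/27 = 0.222.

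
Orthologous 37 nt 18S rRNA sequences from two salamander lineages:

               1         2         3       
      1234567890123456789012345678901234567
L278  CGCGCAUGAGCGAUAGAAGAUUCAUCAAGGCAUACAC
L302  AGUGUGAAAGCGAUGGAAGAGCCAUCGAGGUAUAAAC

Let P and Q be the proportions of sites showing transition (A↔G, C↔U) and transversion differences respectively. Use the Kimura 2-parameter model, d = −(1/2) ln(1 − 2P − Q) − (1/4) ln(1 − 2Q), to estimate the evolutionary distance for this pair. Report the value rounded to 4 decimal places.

Differing sites — 1:C/A (Tv); 3:C/U (Ti); 5:C/U (Ti); 6:A/G (Ti); 7:U/A (Tv); 8:G/A (Ti); 15:A/G (Ti); 21:U/G (Tv); 22:U/C (Ti); 27:A/G (Ti); 31:C/U (Ti); 35:C/A (Tv).
Of the 12 differences, 8 transitions and 4 transversions over 37 sites: P = 8/37 = 0.216216, Q = 4/37 = 0.108108.
d = −0.5·ln(0.459460) − 0.25·ln(0.783784) = −0.5·(-0.777703) − 0.25·(-0.243622) = 0.4498.

0.4498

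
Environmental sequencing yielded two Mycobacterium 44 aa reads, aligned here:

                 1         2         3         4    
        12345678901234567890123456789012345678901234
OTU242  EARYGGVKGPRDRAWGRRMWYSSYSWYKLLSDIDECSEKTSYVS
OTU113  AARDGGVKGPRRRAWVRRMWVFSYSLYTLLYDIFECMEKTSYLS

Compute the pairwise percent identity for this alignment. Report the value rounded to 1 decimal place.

72.7%

Differing sites — 1:E/A; 4:Y/D; 12:D/R; 16:G/V; 21:Y/V; 22:S/F; 26:W/L; 28:K/T; 31:S/Y; 34:D/F; 37:S/M; 43:V/L.
32 of the 44 sites match, so the percent identity is 32/44 × 100 = 72.7%.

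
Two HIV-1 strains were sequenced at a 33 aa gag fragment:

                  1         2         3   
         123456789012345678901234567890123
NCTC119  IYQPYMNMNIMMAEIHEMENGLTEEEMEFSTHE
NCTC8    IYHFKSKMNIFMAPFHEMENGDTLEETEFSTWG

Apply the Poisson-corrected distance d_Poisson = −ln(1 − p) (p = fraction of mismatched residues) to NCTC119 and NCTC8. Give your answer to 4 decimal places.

0.5008

Differing sites — 3:Q/H; 4:P/F; 5:Y/K; 6:M/S; 7:N/K; 11:M/F; 14:E/P; 15:I/F; 22:L/D; 24:E/L; 27:M/T; 32:H/W; 33:E/G.
p = 13/33 = 0.393939.
d = −ln(1 − 0.393939) = −ln(0.606061) = 0.5008.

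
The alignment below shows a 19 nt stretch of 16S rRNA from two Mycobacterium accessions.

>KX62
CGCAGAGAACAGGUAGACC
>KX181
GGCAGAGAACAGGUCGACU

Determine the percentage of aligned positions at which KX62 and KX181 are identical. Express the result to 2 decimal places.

The sequences differ at positions 1 (C/G), 15 (A/C), 19 (C/U).
16 of the 19 sites match, so the percent identity is 16/19 × 100 = 84.21%.

84.21%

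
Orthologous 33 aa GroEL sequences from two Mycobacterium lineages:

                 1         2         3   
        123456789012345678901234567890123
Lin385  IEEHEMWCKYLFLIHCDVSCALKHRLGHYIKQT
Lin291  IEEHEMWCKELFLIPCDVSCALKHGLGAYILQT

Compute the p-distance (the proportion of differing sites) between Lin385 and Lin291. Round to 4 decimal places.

0.1515

Differing sites — 10:Y/E; 15:H/P; 25:R/G; 28:H/A; 31:K/L.
There are 5 differences over 33 sites, so p = 5/33 = 0.1515.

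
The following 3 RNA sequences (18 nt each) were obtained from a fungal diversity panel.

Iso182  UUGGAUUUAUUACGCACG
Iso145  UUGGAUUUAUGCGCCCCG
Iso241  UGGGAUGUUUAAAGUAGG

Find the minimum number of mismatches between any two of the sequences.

Pairwise Hamming distances:
  Iso182 vs Iso145: 5
  Iso182 vs Iso241: 7
  Iso145 vs Iso241: 10
The smallest is 5, between Iso182 and Iso145.

5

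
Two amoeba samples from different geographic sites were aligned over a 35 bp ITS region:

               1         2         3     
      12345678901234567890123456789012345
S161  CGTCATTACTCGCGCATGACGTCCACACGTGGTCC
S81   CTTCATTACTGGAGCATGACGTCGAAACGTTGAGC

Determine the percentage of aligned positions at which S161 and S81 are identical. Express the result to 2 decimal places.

77.14%

Mismatches occur at site 2 (G→T), site 11 (C→G), site 13 (C→A), site 24 (C→G), site 26 (C→A), site 31 (G→T), site 33 (T→A), site 34 (C→G).
27 of the 35 sites match, so the percent identity is 27/35 × 100 = 77.14%.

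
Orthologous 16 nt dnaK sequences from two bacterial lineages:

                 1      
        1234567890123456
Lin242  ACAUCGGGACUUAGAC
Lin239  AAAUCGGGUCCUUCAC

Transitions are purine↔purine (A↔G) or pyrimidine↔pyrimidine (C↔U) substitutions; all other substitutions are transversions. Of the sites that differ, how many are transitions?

1

The sequences differ at positions 2 (C/A, transversion), 9 (A/U, transversion), 11 (U/C, transition), 13 (A/U, transversion), 14 (G/C, transversion).
Of the 5 differences, 1 transition and 4 transversions, so the answer is 1.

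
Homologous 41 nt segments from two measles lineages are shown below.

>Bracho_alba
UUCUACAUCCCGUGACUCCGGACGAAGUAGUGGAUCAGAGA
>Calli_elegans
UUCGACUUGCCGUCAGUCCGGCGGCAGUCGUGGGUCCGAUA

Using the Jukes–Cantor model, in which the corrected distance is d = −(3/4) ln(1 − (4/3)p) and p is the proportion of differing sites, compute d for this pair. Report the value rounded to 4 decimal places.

The sequences differ at positions 4 (U/G), 7 (A/U), 9 (C/G), 14 (G/C), 16 (C/G), 22 (A/C), 23 (C/G), 25 (A/C), 29 (A/C), 34 (A/G), 37 (A/C), 40 (G/U).
p = 12/41 = 0.292683.
d = −0.75 · ln(1 − (4/3)·0.292683) = −0.75 · ln(0.609756) = −0.75 · (-0.494696) = 0.3710.

0.3710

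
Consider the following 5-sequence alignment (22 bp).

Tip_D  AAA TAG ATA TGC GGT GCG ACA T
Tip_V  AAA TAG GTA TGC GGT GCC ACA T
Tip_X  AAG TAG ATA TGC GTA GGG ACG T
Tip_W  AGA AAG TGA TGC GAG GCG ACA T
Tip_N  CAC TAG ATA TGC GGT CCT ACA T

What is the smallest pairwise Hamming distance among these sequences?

Pairwise Hamming distances:
  Tip_D vs Tip_V: 2
  Tip_D vs Tip_X: 5
  Tip_D vs Tip_W: 6
  Tip_D vs Tip_N: 4
  Tip_V vs Tip_X: 7
  Tip_V vs Tip_W: 7
  Tip_V vs Tip_N: 5
  Tip_X vs Tip_W: 9
  Tip_X vs Tip_N: 8
  Tip_W vs Tip_N: 10
The smallest is 2, between Tip_D and Tip_V.

2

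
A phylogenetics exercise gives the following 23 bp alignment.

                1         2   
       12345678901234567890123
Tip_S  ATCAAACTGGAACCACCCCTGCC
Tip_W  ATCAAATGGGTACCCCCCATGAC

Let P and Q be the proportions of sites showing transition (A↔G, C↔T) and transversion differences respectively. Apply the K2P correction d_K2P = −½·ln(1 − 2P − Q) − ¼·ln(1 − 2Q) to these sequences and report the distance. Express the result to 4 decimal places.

0.3241

Differing sites — 7:C/T (Ti); 8:T/G (Tv); 11:A/T (Tv); 15:A/C (Tv); 19:C/A (Tv); 22:C/A (Tv).
Of the 6 differences, 1 transition and 5 transversions over 23 sites: P = 1/23 = 0.043478, Q = 5/23 = 0.217391.
d = −0.5·ln(0.695653) − 0.25·ln(0.565218) = −0.5·(-0.362904) − 0.25·(-0.570544) = 0.3241.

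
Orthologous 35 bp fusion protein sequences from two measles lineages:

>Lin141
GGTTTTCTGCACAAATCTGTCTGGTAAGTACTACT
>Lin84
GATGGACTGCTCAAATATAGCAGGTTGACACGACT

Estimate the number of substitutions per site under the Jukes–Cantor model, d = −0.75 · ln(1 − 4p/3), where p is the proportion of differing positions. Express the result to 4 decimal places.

0.5716

The sequences differ at positions 2 (G/A), 4 (T/G), 5 (T/G), 6 (T/A), 11 (A/T), 17 (C/A), 19 (G/A), 20 (T/G), 22 (T/A), 26 (A/T), 27 (A/G), 28 (G/A), 29 (T/C), 32 (T/G).
p = 14/35 = 0.400000.
d = −0.75 · ln(1 − (4/3)·0.400000) = −0.75 · ln(0.466667) = −0.75 · (-0.762139) = 0.5716.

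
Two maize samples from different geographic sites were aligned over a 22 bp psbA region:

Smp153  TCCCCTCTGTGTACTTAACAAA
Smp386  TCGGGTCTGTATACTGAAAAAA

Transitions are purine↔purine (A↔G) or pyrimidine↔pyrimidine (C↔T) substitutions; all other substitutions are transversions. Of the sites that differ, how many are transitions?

Mismatches occur at site 3 (C/G, transversion), site 4 (C/G, transversion), site 5 (C/G, transversion), site 11 (G/A, transition), site 16 (T/G, transversion), site 19 (C/A, transversion).
Of the 6 differences, 1 transition and 5 transversions, so the answer is 1.

1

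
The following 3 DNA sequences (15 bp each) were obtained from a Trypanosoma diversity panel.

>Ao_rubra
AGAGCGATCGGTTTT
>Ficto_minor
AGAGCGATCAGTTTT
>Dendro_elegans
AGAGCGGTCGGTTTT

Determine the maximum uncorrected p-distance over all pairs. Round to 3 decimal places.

0.133

Pairwise Hamming distances:
  Ao_rubra vs Ficto_minor: 1
  Ao_rubra vs Dendro_elegans: 1
  Ficto_minor vs Dendro_elegans: 2
The largest is 2 mismatches, between Ficto_minor and Dendro_elegans; p = 2/15 = 0.133.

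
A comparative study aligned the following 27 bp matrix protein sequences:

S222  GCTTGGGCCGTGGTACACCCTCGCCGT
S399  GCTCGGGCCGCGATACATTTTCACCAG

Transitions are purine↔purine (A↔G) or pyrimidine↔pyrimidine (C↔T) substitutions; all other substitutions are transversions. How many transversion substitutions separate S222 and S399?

Differing sites — 4:T/C (Ti); 11:T/C (Ti); 13:G/A (Ti); 18:C/T (Ti); 19:C/T (Ti); 20:C/T (Ti); 23:G/A (Ti); 26:G/A (Ti); 27:T/G (Tv).
Of the 9 differences, 8 transitions and 1 transversion, so the answer is 1.

1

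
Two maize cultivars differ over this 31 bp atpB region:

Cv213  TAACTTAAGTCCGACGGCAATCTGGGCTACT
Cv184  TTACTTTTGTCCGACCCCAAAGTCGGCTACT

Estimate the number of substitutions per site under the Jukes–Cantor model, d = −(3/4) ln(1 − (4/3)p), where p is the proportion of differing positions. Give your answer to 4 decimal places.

Differing sites — 2:A/T; 7:A/T; 8:A/T; 16:G/C; 17:G/C; 21:T/A; 22:C/G; 24:G/C.
p = 8/31 = 0.258065.
d = −0.75 · ln(1 − (4/3)·0.258065) = −0.75 · ln(0.655913) = −0.75 · (-0.421727) = 0.3163.

0.3163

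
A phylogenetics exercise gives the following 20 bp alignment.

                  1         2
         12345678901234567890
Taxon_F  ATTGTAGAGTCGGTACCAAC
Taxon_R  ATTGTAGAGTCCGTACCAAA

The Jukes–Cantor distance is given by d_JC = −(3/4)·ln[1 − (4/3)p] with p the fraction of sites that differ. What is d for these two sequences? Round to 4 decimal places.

0.1073

Mismatches occur at site 12 (G→C), site 20 (C→A).
p = 2/20 = 0.100000.
d = −0.75 · ln(1 − (4/3)·0.100000) = −0.75 · ln(0.866667) = −0.75 · (-0.143100) = 0.1073.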